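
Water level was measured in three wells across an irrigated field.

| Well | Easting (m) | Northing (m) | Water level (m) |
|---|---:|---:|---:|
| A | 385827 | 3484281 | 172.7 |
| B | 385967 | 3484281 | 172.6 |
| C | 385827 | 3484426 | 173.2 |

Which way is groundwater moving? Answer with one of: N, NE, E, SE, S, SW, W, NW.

S

∂h/∂x = (172.6 − 172.7) / (385967 − 385827) = -0.0007143
∂h/∂y = (173.2 − 172.7) / (3484426 − 3484281) = +0.003448
Flow = −∇h = (+0.0007143 east, -0.003448 north), which points south.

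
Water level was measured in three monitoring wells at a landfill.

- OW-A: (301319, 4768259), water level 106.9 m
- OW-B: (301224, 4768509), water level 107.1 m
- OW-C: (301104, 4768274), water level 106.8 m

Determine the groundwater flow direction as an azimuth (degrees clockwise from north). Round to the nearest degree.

208°

Taking OW-A as reference: OW-B−OW-A = (-95, 250, +0.2); OW-C−OW-A = (-215, 15, -0.1).
Determinant of the coordinate differences = (-95)·15 − (-215)·250 = 52325.
∂h/∂x = [(+0.2)·15 − (-0.1)·250] / 52325 = +0.0005351
∂h/∂y = [(-95)·(-0.1) − (-215)·(+0.2)] / 52325 = +0.001003
Flow direction (−∇h) has components (-0.0005351 E, -0.001003 N).
Azimuth = atan2(E, N) = atan2(-0.0005351, -0.001003) = 208.1° ≈ 208°.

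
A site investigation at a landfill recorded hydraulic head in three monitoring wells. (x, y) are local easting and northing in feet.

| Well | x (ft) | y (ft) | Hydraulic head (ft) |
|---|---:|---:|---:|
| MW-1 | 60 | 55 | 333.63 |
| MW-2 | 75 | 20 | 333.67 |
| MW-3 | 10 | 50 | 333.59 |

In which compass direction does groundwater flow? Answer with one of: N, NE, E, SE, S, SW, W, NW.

Differences from MW-1: to MW-2 (Δx, Δy, Δh) = (15, -35, +0.04); to MW-3 = (-50, -5, -0.04).
Solve a·Δx + b·Δy = Δh: det = 15·(-5) − (-50)·(-35) = -1825.
∂h/∂x = [(+0.04)·(-5) − (-0.04)·(-35)] / -1825 = +0.0008767
∂h/∂y = [15·(-0.04) − (-50)·(+0.04)] / -1825 = -0.0007671
Flow = −∇h = (-0.0008767 east, +0.0007671 north), which points northwest.

NW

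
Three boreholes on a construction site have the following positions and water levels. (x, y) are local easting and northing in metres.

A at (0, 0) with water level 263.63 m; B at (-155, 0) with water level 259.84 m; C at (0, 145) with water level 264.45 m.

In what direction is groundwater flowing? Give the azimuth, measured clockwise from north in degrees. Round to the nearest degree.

∂h/∂x = (259.84 − 263.63) / (-155 − 0) = +0.02445
∂h/∂y = (264.45 − 263.63) / (145 − 0) = +0.005655
Flow direction (−∇h) has components (-0.02445 E, -0.005655 N).
Azimuth = atan2(E, N) = atan2(-0.02445, -0.005655) = 257.0° ≈ 257°.

257°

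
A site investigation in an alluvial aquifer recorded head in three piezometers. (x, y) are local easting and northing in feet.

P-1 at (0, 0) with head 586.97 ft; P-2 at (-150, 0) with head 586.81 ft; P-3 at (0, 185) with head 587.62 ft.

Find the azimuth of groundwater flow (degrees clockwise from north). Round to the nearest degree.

∂h/∂x = (586.81 − 586.97) / (-150 − 0) = +0.001067
∂h/∂y = (587.62 − 586.97) / (185 − 0) = +0.003514
Flow direction (−∇h) has components (-0.001067 E, -0.003514 N).
Azimuth = atan2(E, N) = atan2(-0.001067, -0.003514) = 196.9° ≈ 197°.

197°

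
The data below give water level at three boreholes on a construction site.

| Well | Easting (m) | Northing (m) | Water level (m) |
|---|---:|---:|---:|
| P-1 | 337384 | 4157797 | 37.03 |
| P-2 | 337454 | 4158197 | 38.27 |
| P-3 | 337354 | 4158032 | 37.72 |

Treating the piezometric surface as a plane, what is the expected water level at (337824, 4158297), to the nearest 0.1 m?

With h = a·x + b·y + c and P-1 as origin, the differences give:
  70·a + 400·b = +1.24
  (-30)·a + 235·b = +0.69
Eliminate b (×235 and ×400, subtract): 28450·a = 15.400 → a = ∂h/∂x = +0.0005413
Back-substitute: b = ∂h/∂y = +0.003005.
h(337824, 4158297) = 37.03 + (+0.0005413)·(440) + (+0.003005)·(500) = 37.03 +0.238 +1.503 = 38.771 m.

38.8 m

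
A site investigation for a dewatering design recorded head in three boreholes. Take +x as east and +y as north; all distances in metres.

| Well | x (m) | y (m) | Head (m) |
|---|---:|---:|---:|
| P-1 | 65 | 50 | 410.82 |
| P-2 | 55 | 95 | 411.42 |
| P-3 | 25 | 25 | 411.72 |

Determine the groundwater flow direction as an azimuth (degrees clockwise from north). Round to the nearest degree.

With h = a·x + b·y + c and P-1 as origin, the differences give:
  (-10)·a + 45·b = +0.60
  (-40)·a + (-25)·b = +0.90
Eliminate b (×(-25) and ×45, subtract): 2050·a = -55.500 → a = ∂h/∂x = -0.02707
Back-substitute: b = ∂h/∂y = +0.007317.
Flow direction (−∇h) has components (+0.02707 E, -0.007317 N).
Azimuth = atan2(E, N) = atan2(+0.02707, -0.007317) = 105.1° ≈ 105°.

105°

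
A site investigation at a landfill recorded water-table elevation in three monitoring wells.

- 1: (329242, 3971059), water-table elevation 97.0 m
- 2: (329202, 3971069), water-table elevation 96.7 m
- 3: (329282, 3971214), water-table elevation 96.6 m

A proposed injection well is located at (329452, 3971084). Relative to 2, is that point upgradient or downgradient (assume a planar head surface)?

Three-point gradient (reference 1): Δ to 2 = (-40, 10, -0.3), Δ to 3 = (40, 155, -0.4).
∂h/∂x = +0.006439, ∂h/∂y = -0.004242 (det = -6600).
Head at (329452, 3971084) = 97.0 + (+0.006439)·(210) + (-0.004242)·(25) = 98.25 m.
That is higher than the 96.7 m at 2, so the point is upgradient.

upgradient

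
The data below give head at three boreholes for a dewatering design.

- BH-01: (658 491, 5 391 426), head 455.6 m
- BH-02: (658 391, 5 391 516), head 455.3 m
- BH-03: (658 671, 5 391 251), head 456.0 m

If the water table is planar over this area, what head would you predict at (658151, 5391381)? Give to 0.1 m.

450.8 m

Three-point gradient (reference BH-01): Δ to BH-02 = (-100, 90, -0.3), Δ to BH-03 = (180, -175, +0.4).
∂h/∂x = +0.01269, ∂h/∂y = +0.01077 (det = 1300).
h(658151, 5391381) = 455.6 + (+0.01269)·(-340) + (+0.01077)·(-45) = 455.6 -4.315 -0.485 = 450.800 m.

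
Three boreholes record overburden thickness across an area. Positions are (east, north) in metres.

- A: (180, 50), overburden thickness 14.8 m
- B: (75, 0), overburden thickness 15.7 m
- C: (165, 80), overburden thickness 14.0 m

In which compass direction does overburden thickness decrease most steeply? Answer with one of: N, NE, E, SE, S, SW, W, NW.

N

Three-point gradient (reference A): Δ to B = (-105, -50, +0.9), Δ to C = (-15, 30, -0.8).
∂d/∂x = +0.003333, ∂d/∂y = -0.02500 (det = -3900).
Steepest decrease is along −∇f = (-0.003333 E, +0.02500 N) → north.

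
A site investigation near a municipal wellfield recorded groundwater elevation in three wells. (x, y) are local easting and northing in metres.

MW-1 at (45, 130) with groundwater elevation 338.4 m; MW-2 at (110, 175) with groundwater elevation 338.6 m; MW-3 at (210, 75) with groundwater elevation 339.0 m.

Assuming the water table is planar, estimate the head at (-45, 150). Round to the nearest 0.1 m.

338.1 m

With h = a·x + b·y + c and MW-1 as origin, the differences give:
  65·a + 45·b = +0.2
  165·a + (-55)·b = +0.6
Eliminate b (×(-55) and ×45, subtract): -11000·a = -38.00 → a = ∂h/∂x = +0.003455
Back-substitute: b = ∂h/∂y = -0.0005455.
h(-45, 150) = 338.4 + (+0.003455)·(-90) + (-0.0005455)·(20) = 338.4 -0.311 -0.011 = 338.078 m.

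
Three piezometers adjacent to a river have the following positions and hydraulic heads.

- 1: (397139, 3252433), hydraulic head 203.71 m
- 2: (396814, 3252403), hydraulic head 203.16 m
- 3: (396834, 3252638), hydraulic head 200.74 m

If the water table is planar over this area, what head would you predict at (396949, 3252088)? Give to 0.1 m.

206.8 m

Differences from 1: to 2 (Δx, Δy, Δh) = (-325, -30, -0.55); to 3 = (-305, 205, -2.97).
Determinant of the coordinate differences = (-325)·205 − (-305)·(-30) = -75775.
∂h/∂x = [(-0.55)·205 − (-2.97)·(-30)] / -75775 = +0.002664
∂h/∂y = [(-325)·(-2.97) − (-305)·(-0.55)] / -75775 = -0.01052
h(396949, 3252088) = 203.71 + (+0.002664)·(-190) + (-0.01052)·(-345) = 203.71 -0.506 +3.631 = 206.835 m.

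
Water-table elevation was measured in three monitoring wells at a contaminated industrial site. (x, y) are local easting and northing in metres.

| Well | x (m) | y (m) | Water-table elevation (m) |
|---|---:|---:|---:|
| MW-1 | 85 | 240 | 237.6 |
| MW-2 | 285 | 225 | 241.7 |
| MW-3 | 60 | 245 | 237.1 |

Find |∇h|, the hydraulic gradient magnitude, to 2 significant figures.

With h = a·x + b·y + c and MW-1 as origin, the differences give:
  200·a + (-15)·b = +4.1
  (-25)·a + 5·b = -0.5
Eliminate b (×5 and ×(-15), subtract): 625·a = 13.00 → a = ∂h/∂x = +0.02080
Back-substitute: b = ∂h/∂y = +0.004000.
|∇h| = √(0.02080² + 0.004000²) = 0.02118

0.021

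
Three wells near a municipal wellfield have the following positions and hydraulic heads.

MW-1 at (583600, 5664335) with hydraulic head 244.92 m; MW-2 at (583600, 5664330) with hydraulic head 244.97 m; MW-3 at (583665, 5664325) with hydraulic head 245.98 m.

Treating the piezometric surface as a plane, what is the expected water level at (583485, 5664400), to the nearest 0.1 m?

With h = a·x + b·y + c and MW-1 as origin, the differences give:
  0·a + (-5)·b = +0.05
  65·a + (-10)·b = +1.06
Eliminate b (×(-10) and ×(-5), subtract): 325·a = 4.800 → a = ∂h/∂x = +0.01477
Back-substitute: b = ∂h/∂y = -0.01000.
h(583485, 5664400) = 244.92 + (+0.01477)·(-115) + (-0.01000)·(65) = 244.92 -1.698 -0.650 = 242.572 m.

242.6 m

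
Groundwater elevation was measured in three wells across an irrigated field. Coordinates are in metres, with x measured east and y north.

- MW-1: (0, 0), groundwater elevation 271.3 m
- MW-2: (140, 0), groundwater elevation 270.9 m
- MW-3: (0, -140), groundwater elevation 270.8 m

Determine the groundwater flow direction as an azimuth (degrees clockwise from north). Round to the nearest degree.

141°

∂h/∂x = (270.9 − 271.3) / (140 − 0) = -0.002857
∂h/∂y = (270.8 − 271.3) / (-140 − 0) = +0.003571
Flow direction (−∇h) has components (+0.002857 E, -0.003571 N).
Azimuth = atan2(E, N) = atan2(+0.002857, -0.003571) = 141.3° ≈ 141°.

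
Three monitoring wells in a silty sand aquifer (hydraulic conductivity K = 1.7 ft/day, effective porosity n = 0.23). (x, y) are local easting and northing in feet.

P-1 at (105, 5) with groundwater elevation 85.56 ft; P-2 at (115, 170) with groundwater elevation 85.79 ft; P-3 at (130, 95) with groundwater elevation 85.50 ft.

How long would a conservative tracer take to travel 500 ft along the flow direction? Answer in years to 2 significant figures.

19 years

Taking P-1 as reference: P-2−P-1 = (10, 165, +0.23); P-3−P-1 = (25, 90, -0.06).
Determinant of the coordinate differences = 10·90 − 25·165 = -3225.
∂h/∂x = [(+0.23)·90 − (-0.06)·165] / -3225 = -0.009488
∂h/∂y = [10·(-0.06) − 25·(+0.23)] / -3225 = +0.001969
|∇h| = √(-0.009488² + 0.001969²) = 0.00969
Seepage velocity v = K·i/n = 1.7 × 0.00969 / 0.23 = 0.07162 ft/day.
t = 500 / 0.07162 = 6981 days = 19.1 years.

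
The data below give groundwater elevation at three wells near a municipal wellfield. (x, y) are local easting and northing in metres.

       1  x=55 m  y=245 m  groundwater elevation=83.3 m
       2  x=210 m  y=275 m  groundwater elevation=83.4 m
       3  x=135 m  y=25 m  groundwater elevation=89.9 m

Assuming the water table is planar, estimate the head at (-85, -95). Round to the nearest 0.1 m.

Differences from 1: to 2 (Δx, Δy, Δh) = (155, 30, +0.1); to 3 = (80, -220, +6.6).
Solve a·Δx + b·Δy = Δh: det = 155·(-220) − 80·30 = -36500.
∂h/∂x = [(+0.1)·(-220) − (+6.6)·30] / -36500 = +0.006027
∂h/∂y = [155·(+6.6) − 80·(+0.1)] / -36500 = -0.02781
h(-85, -95) = 83.3 + (+0.006027)·(-140) + (-0.02781)·(-340) = 83.3 -0.844 +9.455 = 91.911 m.

91.9 m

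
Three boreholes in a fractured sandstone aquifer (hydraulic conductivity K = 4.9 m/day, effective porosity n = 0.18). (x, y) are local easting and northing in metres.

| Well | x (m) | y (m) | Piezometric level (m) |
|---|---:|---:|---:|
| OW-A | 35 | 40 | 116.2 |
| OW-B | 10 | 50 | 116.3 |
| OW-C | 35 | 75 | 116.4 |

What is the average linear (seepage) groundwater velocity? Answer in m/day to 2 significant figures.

Differences from OW-A: to OW-B (Δx, Δy, Δh) = (-25, 10, +0.1); to OW-C = (0, 35, +0.2).
Determinant of the coordinate differences = (-25)·35 − 0·10 = -875.
∂h/∂x = [(+0.1)·35 − (+0.2)·10] / -875 = -0.001714
∂h/∂y = [(-25)·(+0.2) − 0·(+0.1)] / -875 = +0.005714
|∇h| = √(-0.001714² + 0.005714²) = 0.005966
Seepage velocity v = K·i/n = 4.9 × 0.005966 / 0.18 = 0.1624 m/day.

0.16 m/day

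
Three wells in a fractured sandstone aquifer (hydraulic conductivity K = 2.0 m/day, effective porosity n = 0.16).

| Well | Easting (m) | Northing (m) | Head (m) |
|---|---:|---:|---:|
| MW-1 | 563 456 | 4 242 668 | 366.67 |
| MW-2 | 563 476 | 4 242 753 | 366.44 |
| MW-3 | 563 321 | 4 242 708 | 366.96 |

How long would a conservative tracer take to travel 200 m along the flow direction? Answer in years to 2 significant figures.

Taking MW-1 as reference: MW-2−MW-1 = (20, 85, -0.23); MW-3−MW-1 = (-135, 40, +0.29).
Determinant of the coordinate differences = 20·40 − (-135)·85 = 12275.
∂h/∂x = [(-0.23)·40 − (+0.29)·85] / 12275 = -0.002758
∂h/∂y = [20·(+0.29) − (-135)·(-0.23)] / 12275 = -0.002057
|∇h| = √(-0.002758² + -0.002057²) = 0.003441
Seepage velocity v = K·i/n = 2.0 × 0.003441 / 0.16 = 0.04301 m/day.
t = 200 / 0.04301 = 4650 days = 12.7 years.

13 years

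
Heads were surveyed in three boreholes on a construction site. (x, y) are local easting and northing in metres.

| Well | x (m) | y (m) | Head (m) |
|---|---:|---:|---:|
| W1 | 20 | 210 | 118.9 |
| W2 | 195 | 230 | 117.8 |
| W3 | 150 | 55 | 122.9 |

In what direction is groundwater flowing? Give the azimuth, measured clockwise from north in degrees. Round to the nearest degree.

Taking W1 as reference: W2−W1 = (175, 20, -1.1); W3−W1 = (130, -155, +4.0).
Determinant of the coordinate differences = 175·(-155) − 130·20 = -29725.
∂h/∂x = [(-1.1)·(-155) − (+4.0)·20] / -29725 = -0.003045
∂h/∂y = [175·(+4.0) − 130·(-1.1)] / -29725 = -0.02836
Flow direction (−∇h) has components (+0.003045 E, +0.02836 N).
Azimuth = atan2(E, N) = atan2(+0.003045, +0.02836) = 6.1° ≈ 006°.

006°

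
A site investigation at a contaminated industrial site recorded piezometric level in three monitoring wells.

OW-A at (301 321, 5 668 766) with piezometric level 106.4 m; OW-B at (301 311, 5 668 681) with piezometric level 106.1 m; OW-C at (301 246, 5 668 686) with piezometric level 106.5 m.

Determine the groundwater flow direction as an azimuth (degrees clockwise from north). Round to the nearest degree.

126°

Differences from OW-A: to OW-B (Δx, Δy, Δh) = (-10, -85, -0.3); to OW-C = (-75, -80, +0.1).
Solve a·Δx + b·Δy = Δh: det = (-10)·(-80) − (-75)·(-85) = -5575.
∂h/∂x = [(-0.3)·(-80) − (+0.1)·(-85)] / -5575 = -0.005830
∂h/∂y = [(-10)·(+0.1) − (-75)·(-0.3)] / -5575 = +0.004215
Flow direction (−∇h) has components (+0.005830 E, -0.004215 N).
Azimuth = atan2(E, N) = atan2(+0.005830, -0.004215) = 125.9° ≈ 126°.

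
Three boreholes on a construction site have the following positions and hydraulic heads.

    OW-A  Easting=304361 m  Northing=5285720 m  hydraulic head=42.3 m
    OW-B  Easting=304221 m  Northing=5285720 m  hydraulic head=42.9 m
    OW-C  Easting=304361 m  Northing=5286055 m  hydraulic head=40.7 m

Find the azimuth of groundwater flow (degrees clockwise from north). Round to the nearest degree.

042°

∂h/∂x = (42.9 − 42.3) / (304221 − 304361) = -0.004286
∂h/∂y = (40.7 − 42.3) / (5286055 − 5285720) = -0.004776
Flow direction (−∇h) has components (+0.004286 E, +0.004776 N).
Azimuth = atan2(E, N) = atan2(+0.004286, +0.004776) = 41.9° ≈ 042°.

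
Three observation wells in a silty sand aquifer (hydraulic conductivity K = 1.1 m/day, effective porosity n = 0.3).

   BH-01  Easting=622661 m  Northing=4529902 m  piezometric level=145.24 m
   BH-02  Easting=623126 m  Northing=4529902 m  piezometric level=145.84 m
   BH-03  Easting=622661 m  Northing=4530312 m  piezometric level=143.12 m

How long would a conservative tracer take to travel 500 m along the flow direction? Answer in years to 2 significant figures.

70 years

∂h/∂x = (145.84 − 145.24) / (623126 − 622661) = +0.001290
∂h/∂y = (143.12 − 145.24) / (4530312 − 4529902) = -0.005171
|∇h| = √(0.001290² + -0.005171²) = 0.005329
Seepage velocity v = K·i/n = 1.1 × 0.005329 / 0.3 = 0.01954 m/day.
t = 500 / 0.01954 = 2.559e+04 days = 70.1 years.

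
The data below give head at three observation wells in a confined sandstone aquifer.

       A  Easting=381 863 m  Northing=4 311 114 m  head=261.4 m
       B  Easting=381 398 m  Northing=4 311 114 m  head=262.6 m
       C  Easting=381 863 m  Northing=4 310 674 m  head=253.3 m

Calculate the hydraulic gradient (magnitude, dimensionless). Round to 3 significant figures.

0.0186

∂h/∂x = (262.6 − 261.4) / (381398 − 381863) = -0.002581
∂h/∂y = (253.3 − 261.4) / (4310674 − 4311114) = +0.01841
|∇h| = √(-0.002581² + 0.01841²) = 0.01859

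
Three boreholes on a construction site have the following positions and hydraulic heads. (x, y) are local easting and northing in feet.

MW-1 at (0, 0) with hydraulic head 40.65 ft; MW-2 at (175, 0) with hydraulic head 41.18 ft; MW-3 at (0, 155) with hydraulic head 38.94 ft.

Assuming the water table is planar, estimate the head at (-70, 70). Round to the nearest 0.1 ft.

∂h/∂x = (41.18 − 40.65) / (175 − 0) = +0.003029
∂h/∂y = (38.94 − 40.65) / (155 − 0) = -0.01103
h(-70, 70) = 40.65 + (+0.003029)·(-70) + (-0.01103)·(70) = 40.65 -0.212 -0.772 = 39.666 ft.

39.7 ft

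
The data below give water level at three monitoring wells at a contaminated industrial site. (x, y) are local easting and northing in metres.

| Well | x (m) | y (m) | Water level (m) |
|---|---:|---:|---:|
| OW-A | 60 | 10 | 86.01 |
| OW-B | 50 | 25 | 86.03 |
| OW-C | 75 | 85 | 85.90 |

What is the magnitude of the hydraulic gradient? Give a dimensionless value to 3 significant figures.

Three-point gradient (reference OW-A): Δ to OW-B = (-10, 15, +0.02), Δ to OW-C = (15, 75, -0.11).
∂h/∂x = -0.003231, ∂h/∂y = -0.0008205 (det = -975).
|∇h| = √(-0.003231² + -0.0008205²) = 0.003334

0.00333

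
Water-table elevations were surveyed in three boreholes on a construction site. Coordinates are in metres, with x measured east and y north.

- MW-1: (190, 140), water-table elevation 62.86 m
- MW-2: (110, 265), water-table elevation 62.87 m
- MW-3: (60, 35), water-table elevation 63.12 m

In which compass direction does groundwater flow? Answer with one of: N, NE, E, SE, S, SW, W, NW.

NE

Three-point gradient (reference MW-1): Δ to MW-2 = (-80, 125, +0.01), Δ to MW-3 = (-130, -105, +0.26).
∂h/∂x = -0.001361, ∂h/∂y = -0.0007911 (det = 24650).
Flow = −∇h = (+0.001361 east, +0.0007911 north), which points northeast.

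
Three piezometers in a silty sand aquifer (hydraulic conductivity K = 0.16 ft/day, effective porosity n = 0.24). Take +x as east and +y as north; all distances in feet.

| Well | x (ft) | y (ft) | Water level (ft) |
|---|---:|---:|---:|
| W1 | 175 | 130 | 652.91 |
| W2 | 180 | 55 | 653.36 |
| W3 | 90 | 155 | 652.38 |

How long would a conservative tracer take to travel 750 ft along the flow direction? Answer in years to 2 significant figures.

420 years

Differences from W1: to W2 (Δx, Δy, Δh) = (5, -75, +0.45); to W3 = (-85, 25, -0.53).
Solve a·Δx + b·Δy = Δh: det = 5·25 − (-85)·(-75) = -6250.
∂h/∂x = [(+0.45)·25 − (-0.53)·(-75)] / -6250 = +0.004560
∂h/∂y = [5·(-0.53) − (-85)·(+0.45)] / -6250 = -0.005696
|∇h| = √(0.004560² + -0.005696²) = 0.007296
Seepage velocity v = K·i/n = 0.16 × 0.007296 / 0.24 = 0.004864 ft/day.
t = 750 / 0.004864 = 1.542e+05 days = 422 years.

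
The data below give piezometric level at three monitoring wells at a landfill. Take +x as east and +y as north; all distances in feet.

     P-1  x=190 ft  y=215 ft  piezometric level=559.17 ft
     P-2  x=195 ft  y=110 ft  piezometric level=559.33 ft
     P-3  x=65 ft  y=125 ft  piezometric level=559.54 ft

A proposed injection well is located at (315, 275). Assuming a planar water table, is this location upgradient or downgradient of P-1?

Three-point gradient (reference P-1): Δ to P-2 = (5, -105, +0.16), Δ to P-3 = (-125, -90, +0.37).
∂h/∂x = -0.001801, ∂h/∂y = -0.001610 (det = -13575).
Head at (315, 275) = 559.17 + (-0.001801)·(125) + (-0.001610)·(60) = 558.85 ft.
That is lower than the 559.17 ft at P-1, so the point is downgradient.

downgradient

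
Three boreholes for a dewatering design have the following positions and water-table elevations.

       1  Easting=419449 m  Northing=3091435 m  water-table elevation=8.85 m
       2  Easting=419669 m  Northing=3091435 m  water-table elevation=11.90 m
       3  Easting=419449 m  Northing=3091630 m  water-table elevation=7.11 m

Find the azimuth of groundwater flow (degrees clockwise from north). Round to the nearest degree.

∂h/∂x = (11.90 − 8.85) / (419669 − 419449) = +0.01386
∂h/∂y = (7.11 − 8.85) / (3091630 − 3091435) = -0.008923
Flow direction (−∇h) has components (-0.01386 E, +0.008923 N).
Azimuth = atan2(E, N) = atan2(-0.01386, +0.008923) = 302.8° ≈ 303°.

303°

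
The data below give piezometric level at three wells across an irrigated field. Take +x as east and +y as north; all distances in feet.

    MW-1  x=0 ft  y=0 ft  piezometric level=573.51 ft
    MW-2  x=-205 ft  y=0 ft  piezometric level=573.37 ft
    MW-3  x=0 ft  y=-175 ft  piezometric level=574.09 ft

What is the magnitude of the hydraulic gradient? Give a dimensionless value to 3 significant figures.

0.00338

∂h/∂x = (573.37 − 573.51) / (-205 − 0) = +0.0006829
∂h/∂y = (574.09 − 573.51) / (-175 − 0) = -0.003314
|∇h| = √(0.0006829² + -0.003314²) = 0.003384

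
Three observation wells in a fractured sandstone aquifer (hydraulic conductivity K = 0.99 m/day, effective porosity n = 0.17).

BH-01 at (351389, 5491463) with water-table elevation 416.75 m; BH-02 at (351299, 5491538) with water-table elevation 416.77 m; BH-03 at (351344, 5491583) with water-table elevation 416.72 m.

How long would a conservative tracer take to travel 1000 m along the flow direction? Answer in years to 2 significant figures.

590 years

Three-point gradient (reference BH-01): Δ to BH-02 = (-90, 75, +0.02), Δ to BH-03 = (-45, 120, -0.03).
∂h/∂x = -0.0006263, ∂h/∂y = -0.0004848 (det = -7425).
|∇h| = √(-0.0006263² + -0.0004848²) = 0.000792
Seepage velocity v = K·i/n = 0.99 × 0.000792 / 0.17 = 0.004612 m/day.
t = 1000 / 0.004612 = 2.168e+05 days = 594 years.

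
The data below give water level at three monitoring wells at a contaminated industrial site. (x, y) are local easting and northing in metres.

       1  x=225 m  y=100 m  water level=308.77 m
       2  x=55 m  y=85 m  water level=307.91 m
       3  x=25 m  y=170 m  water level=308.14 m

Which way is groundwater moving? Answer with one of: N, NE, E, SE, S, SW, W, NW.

With h = a·x + b·y + c and 1 as origin, the differences give:
  (-170)·a + (-15)·b = -0.86
  (-200)·a + 70·b = -0.63
Eliminate b (×70 and ×(-15), subtract): -14900·a = -69.650 → a = ∂h/∂x = +0.004674
Back-substitute: b = ∂h/∂y = +0.004356.
Flow = −∇h = (-0.004674 east, -0.004356 north), which points southwest.

SW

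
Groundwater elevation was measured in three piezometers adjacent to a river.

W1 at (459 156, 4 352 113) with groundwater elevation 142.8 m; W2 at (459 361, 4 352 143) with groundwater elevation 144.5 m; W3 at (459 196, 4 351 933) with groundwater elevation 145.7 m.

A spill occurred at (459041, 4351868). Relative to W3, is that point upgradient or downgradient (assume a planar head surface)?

Differences from W1: to W2 (Δx, Δy, Δh) = (205, 30, +1.7); to W3 = (40, -180, +2.9).
Determinant of the coordinate differences = 205·(-180) − 40·30 = -38100.
∂h/∂x = [(+1.7)·(-180) − (+2.9)·30] / -38100 = +0.01031
∂h/∂y = [205·(+2.9) − 40·(+1.7)] / -38100 = -0.01382
Head at (459041, 4351868) = 142.8 + (+0.01031)·(-115) + (-0.01382)·(-245) = 145.00 m.
That is lower than the 145.7 m at W3, so the point is downgradient.

downgradient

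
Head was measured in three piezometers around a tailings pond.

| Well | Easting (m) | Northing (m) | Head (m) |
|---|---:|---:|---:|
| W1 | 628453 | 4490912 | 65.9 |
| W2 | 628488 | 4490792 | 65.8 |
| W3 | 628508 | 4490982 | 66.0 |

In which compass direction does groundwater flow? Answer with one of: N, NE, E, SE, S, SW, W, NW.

Taking W1 as reference: W2−W1 = (35, -120, -0.1); W3−W1 = (55, 70, +0.1).
Determinant of the coordinate differences = 35·70 − 55·(-120) = 9050.
∂h/∂x = [(-0.1)·70 − (+0.1)·(-120)] / 9050 = +0.0005525
∂h/∂y = [35·(+0.1) − 55·(-0.1)] / 9050 = +0.0009945
Flow = −∇h = (-0.0005525 east, -0.0009945 north), which points southwest.

SW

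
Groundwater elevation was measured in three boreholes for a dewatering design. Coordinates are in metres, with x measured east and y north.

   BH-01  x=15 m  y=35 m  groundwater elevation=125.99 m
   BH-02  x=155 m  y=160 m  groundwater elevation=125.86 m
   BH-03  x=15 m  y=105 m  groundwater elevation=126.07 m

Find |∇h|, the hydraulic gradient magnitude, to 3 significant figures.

Differences from BH-01: to BH-02 (Δx, Δy, Δh) = (140, 125, -0.13); to BH-03 = (0, 70, +0.08).
Solve a·Δx + b·Δy = Δh: det = 140·70 − 0·125 = 9800.
∂h/∂x = [(-0.13)·70 − (+0.08)·125] / 9800 = -0.001949
∂h/∂y = [140·(+0.08) − 0·(-0.13)] / 9800 = +0.001143
|∇h| = √(-0.001949² + 0.001143²) = 0.002259

0.00226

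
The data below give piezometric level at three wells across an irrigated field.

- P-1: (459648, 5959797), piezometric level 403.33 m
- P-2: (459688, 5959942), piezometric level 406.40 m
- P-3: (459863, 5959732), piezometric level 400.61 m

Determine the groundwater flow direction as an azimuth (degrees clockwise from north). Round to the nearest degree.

Taking P-1 as reference: P-2−P-1 = (40, 145, +3.07); P-3−P-1 = (215, -65, -2.72).
Solve a·Δx + b·Δy = Δh: det = 40·(-65) − 215·145 = -33775.
∂h/∂x = [(+3.07)·(-65) − (-2.72)·145] / -33775 = -0.005769
∂h/∂y = [40·(-2.72) − 215·(+3.07)] / -33775 = +0.02276
Flow direction (−∇h) has components (+0.005769 E, -0.02276 N).
Azimuth = atan2(E, N) = atan2(+0.005769, -0.02276) = 165.8° ≈ 166°.

166°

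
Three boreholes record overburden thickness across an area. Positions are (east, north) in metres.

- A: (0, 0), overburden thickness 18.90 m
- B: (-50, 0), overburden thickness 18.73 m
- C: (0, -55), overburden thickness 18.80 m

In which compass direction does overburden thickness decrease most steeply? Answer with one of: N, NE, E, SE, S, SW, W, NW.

SW

∂d/∂x = (18.73 − 18.90) / (-50 − 0) = +0.003400
∂d/∂y = (18.80 − 18.90) / (-55 − 0) = +0.001818
Steepest decrease is along −∇f = (-0.003400 E, -0.001818 N) → southwest.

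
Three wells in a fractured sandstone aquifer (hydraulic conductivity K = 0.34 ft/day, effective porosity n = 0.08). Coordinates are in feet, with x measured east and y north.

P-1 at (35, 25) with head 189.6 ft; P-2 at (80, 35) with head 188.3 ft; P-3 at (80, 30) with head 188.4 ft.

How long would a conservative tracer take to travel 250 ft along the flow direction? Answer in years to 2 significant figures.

5.1 years

Differences from P-1: to P-2 (Δx, Δy, Δh) = (45, 10, -1.3); to P-3 = (45, 5, -1.2).
Determinant of the coordinate differences = 45·5 − 45·10 = -225.
∂h/∂x = [(-1.3)·5 − (-1.2)·10] / -225 = -0.02444
∂h/∂y = [45·(-1.2) − 45·(-1.3)] / -225 = -0.02000
|∇h| = √(-0.02444² + -0.02000²) = 0.03158
Seepage velocity v = K·i/n = 0.34 × 0.03158 / 0.08 = 0.1342 ft/day.
t = 250 / 0.1342 = 1863 days = 5.1 years.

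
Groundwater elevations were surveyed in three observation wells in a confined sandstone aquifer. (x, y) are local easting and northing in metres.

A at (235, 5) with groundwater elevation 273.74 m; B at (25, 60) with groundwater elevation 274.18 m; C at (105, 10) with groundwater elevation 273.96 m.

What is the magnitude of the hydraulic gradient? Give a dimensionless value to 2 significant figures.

Differences from A: to B (Δx, Δy, Δh) = (-210, 55, +0.44); to C = (-130, 5, +0.22).
Solve a·Δx + b·Δy = Δh: det = (-210)·5 − (-130)·55 = 6100.
∂h/∂x = [(+0.44)·5 − (+0.22)·55] / 6100 = -0.001623
∂h/∂y = [(-210)·(+0.22) − (-130)·(+0.44)] / 6100 = +0.001803
|∇h| = √(-0.001623² + 0.001803²) = 0.002426

0.0024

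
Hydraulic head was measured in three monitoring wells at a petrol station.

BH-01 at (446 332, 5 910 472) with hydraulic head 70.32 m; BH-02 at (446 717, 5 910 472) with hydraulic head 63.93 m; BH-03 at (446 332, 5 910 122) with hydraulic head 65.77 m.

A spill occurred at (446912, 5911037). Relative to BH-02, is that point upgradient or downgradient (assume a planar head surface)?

∂h/∂x = (63.93 − 70.32) / (446717 − 446332) = -0.01660
∂h/∂y = (65.77 − 70.32) / (5910122 − 5910472) = +0.01300
Head at (446912, 5911037) = 70.32 + (-0.01660)·(580) + (+0.01300)·(565) = 68.04 m.
That is higher than the 63.93 m at BH-02, so the point is upgradient.

upgradient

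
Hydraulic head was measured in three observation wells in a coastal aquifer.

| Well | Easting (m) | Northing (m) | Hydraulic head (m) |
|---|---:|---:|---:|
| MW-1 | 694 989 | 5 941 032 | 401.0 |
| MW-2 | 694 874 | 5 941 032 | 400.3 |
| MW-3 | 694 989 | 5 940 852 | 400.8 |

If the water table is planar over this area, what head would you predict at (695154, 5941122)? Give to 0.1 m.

402.1 m

∂h/∂x = (400.3 − 401.0) / (694874 − 694989) = +0.006087
∂h/∂y = (400.8 − 401.0) / (5940852 − 5941032) = +0.001111
h(695154, 5941122) = 401.0 + (+0.006087)·(165) + (+0.001111)·(90) = 401.0 +1.004 +0.100 = 402.104 m.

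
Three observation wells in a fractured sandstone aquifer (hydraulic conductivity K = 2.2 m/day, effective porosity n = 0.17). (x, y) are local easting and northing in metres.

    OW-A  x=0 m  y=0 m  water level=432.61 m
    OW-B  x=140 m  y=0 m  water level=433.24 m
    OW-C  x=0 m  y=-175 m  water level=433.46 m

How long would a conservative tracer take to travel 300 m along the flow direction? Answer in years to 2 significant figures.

∂h/∂x = (433.24 − 432.61) / (140 − 0) = +0.004500
∂h/∂y = (433.46 − 432.61) / (-175 − 0) = -0.004857
|∇h| = √(0.004500² + -0.004857²) = 0.006621
Seepage velocity v = K·i/n = 2.2 × 0.006621 / 0.17 = 0.08568 m/day.
t = 300 / 0.08568 = 3501 days = 9.59 years.

9.6 years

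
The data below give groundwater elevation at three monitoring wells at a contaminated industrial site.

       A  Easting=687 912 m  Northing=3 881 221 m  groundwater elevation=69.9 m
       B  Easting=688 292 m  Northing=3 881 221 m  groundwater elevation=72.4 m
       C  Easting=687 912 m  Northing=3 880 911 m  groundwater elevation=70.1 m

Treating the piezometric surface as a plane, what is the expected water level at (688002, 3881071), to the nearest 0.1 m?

70.6 m

∂h/∂x = (72.4 − 69.9) / (688292 − 687912) = +0.006579
∂h/∂y = (70.1 − 69.9) / (3880911 − 3881221) = -0.0006452
h(688002, 3881071) = 69.9 + (+0.006579)·(90) + (-0.0006452)·(-150) = 69.9 +0.592 +0.097 = 70.589 m.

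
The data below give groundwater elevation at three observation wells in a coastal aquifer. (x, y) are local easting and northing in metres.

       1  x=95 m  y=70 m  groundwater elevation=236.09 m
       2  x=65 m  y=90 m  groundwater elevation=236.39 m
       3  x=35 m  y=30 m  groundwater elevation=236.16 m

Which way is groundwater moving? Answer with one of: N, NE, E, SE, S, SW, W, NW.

Taking 1 as reference: 2−1 = (-30, 20, +0.30); 3−1 = (-60, -40, +0.07).
Solve a·Δx + b·Δy = Δh: det = (-30)·(-40) − (-60)·20 = 2400.
∂h/∂x = [(+0.30)·(-40) − (+0.07)·20] / 2400 = -0.005583
∂h/∂y = [(-30)·(+0.07) − (-60)·(+0.30)] / 2400 = +0.006625
Flow = −∇h = (+0.005583 east, -0.006625 north), which points southeast.

SE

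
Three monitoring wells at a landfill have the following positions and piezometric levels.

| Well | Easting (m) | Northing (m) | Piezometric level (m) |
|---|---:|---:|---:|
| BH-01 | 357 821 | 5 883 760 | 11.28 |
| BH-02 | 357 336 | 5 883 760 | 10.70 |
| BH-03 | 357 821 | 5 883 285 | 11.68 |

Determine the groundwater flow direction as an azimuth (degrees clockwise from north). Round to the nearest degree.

305°

∂h/∂x = (10.70 − 11.28) / (357336 − 357821) = +0.001196
∂h/∂y = (11.68 − 11.28) / (5883285 − 5883760) = -0.0008421
Flow direction (−∇h) has components (-0.001196 E, +0.0008421 N).
Azimuth = atan2(E, N) = atan2(-0.001196, +0.0008421) = 305.2° ≈ 305°.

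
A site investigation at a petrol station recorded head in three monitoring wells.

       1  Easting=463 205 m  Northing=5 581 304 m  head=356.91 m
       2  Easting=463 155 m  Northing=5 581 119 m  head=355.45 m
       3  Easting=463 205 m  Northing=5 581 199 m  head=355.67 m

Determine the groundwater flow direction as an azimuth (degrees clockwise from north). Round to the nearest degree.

129°

With h = a·x + b·y + c and 1 as origin, the differences give:
  (-50)·a + (-185)·b = -1.46
  0·a + (-105)·b = -1.24
Eliminate b (×(-105) and ×(-185), subtract): 5250·a = -76.100 → a = ∂h/∂x = -0.01450
Back-substitute: b = ∂h/∂y = +0.01181.
Flow direction (−∇h) has components (+0.01450 E, -0.01181 N).
Azimuth = atan2(E, N) = atan2(+0.01450, -0.01181) = 129.2° ≈ 129°.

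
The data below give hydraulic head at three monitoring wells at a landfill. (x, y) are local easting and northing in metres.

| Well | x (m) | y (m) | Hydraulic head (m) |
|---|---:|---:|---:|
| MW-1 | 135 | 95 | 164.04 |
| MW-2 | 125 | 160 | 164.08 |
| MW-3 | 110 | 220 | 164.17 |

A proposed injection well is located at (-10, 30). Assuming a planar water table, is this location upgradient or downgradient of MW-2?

With h = a·x + b·y + c and MW-1 as origin, the differences give:
  (-10)·a + 65·b = +0.04
  (-25)·a + 125·b = +0.13
Eliminate b (×125 and ×65, subtract): 375·a = -3.450 → a = ∂h/∂x = -0.009200
Back-substitute: b = ∂h/∂y = -0.0008000.
Head at (-10, 30) = 164.04 + (-0.009200)·(-145) + (-0.0008000)·(-65) = 165.43 m.
That is higher than the 164.08 m at MW-2, so the point is upgradient.

upgradient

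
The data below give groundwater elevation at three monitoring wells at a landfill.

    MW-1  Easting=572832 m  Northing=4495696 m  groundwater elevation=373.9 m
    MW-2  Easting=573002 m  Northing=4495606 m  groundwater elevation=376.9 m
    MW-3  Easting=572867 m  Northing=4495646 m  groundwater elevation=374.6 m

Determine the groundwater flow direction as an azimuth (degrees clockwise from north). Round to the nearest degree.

279°

Taking MW-1 as reference: MW-2−MW-1 = (170, -90, +3.0); MW-3−MW-1 = (35, -50, +0.7).
Determinant of the coordinate differences = 170·(-50) − 35·(-90) = -5350.
∂h/∂x = [(+3.0)·(-50) − (+0.7)·(-90)] / -5350 = +0.01626
∂h/∂y = [170·(+0.7) − 35·(+3.0)] / -5350 = -0.002617
Flow direction (−∇h) has components (-0.01626 E, +0.002617 N).
Azimuth = atan2(E, N) = atan2(-0.01626, +0.002617) = 279.1° ≈ 279°.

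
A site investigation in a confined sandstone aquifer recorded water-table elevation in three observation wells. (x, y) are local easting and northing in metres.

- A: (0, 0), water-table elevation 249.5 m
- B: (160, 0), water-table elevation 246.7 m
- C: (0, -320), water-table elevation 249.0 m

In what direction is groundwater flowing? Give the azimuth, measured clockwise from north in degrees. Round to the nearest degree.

095°

∂h/∂x = (246.7 − 249.5) / (160 − 0) = -0.01750
∂h/∂y = (249.0 − 249.5) / (-320 − 0) = +0.001563
Flow direction (−∇h) has components (+0.01750 E, -0.001563 N).
Azimuth = atan2(E, N) = atan2(+0.01750, -0.001563) = 95.1° ≈ 095°.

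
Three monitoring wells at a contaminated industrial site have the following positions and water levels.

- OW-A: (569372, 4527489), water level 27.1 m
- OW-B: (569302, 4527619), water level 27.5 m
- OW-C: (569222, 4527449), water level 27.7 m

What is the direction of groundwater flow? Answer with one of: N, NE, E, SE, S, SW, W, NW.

E

Differences from OW-A: to OW-B (Δx, Δy, Δh) = (-70, 130, +0.4); to OW-C = (-150, -40, +0.6).
Determinant of the coordinate differences = (-70)·(-40) − (-150)·130 = 22300.
∂h/∂x = [(+0.4)·(-40) − (+0.6)·130] / 22300 = -0.004215
∂h/∂y = [(-70)·(+0.6) − (-150)·(+0.4)] / 22300 = +0.0008072
Flow = −∇h = (+0.004215 east, -0.0008072 north), which points east.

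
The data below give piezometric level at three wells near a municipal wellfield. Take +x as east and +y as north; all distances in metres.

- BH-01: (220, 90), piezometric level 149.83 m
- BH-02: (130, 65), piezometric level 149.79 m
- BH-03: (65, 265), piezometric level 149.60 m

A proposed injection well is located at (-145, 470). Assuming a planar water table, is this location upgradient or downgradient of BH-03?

Differences from BH-01: to BH-02 (Δx, Δy, Δh) = (-90, -25, -0.04); to BH-03 = (-155, 175, -0.23).
Solve a·Δx + b·Δy = Δh: det = (-90)·175 − (-155)·(-25) = -19625.
∂h/∂x = [(-0.04)·175 − (-0.23)·(-25)] / -19625 = +0.0006497
∂h/∂y = [(-90)·(-0.23) − (-155)·(-0.04)] / -19625 = -0.0007389
Head at (-145, 470) = 149.83 + (+0.0006497)·(-365) + (-0.0007389)·(380) = 149.31 m.
That is lower than the 149.60 m at BH-03, so the point is downgradient.

downgradient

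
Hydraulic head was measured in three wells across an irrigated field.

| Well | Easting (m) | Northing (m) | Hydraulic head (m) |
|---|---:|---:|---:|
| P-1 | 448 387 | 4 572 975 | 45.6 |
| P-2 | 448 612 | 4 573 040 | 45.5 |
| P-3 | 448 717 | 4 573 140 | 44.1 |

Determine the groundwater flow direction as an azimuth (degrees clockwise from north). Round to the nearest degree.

Differences from P-1: to P-2 (Δx, Δy, Δh) = (225, 65, -0.1); to P-3 = (330, 165, -1.5).
Solve a·Δx + b·Δy = Δh: det = 225·165 − 330·65 = 15675.
∂h/∂x = [(-0.1)·165 − (-1.5)·65] / 15675 = +0.005167
∂h/∂y = [225·(-1.5) − 330·(-0.1)] / 15675 = -0.01943
Flow direction (−∇h) has components (-0.005167 E, +0.01943 N).
Azimuth = atan2(E, N) = atan2(-0.005167, +0.01943) = 345.1° ≈ 345°.

345°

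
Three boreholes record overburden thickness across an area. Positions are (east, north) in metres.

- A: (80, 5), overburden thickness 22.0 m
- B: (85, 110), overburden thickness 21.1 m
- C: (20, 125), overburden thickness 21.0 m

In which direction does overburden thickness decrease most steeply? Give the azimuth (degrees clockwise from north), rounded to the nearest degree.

003°

Taking A as reference: B−A = (5, 105, -0.9); C−A = (-60, 120, -1.0).
Solve a·Δx + b·Δy = Δd: det = 5·120 − (-60)·105 = 6900.
∂d/∂x = [(-0.9)·120 − (-1.0)·105] / 6900 = -0.0004348
∂d/∂y = [5·(-1.0) − (-60)·(-0.9)] / 6900 = -0.008551
Steepest decrease is along −∇f: components (+0.0004348 E, +0.008551 N).
Azimuth = atan2(+0.0004348, +0.008551) = 2.9° ≈ 003°.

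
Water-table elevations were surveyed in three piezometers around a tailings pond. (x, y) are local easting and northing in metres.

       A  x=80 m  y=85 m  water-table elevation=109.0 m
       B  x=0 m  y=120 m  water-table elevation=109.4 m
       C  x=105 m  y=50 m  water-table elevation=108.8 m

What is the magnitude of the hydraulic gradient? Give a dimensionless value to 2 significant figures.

With h = a·x + b·y + c and A as origin, the differences give:
  (-80)·a + 35·b = +0.4
  25·a + (-35)·b = -0.2
Eliminate b (×(-35) and ×35, subtract): 1925·a = -7.00 → a = ∂h/∂x = -0.003636
Back-substitute: b = ∂h/∂y = +0.003117.
|∇h| = √(-0.003636² + 0.003117²) = 0.004789

0.0048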